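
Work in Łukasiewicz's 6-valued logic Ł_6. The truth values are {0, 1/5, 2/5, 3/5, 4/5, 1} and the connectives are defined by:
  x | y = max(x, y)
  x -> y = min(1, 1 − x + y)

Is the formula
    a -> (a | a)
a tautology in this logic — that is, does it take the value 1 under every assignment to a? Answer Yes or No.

a = 0 ↦ 1
a = 1/5 ↦ 1
a = 2/5 ↦ 1
a = 3/5 ↦ 1
a = 4/5 ↦ 1
a = 1 ↦ 1
Every assignment gives a value ≥ 1.

Yes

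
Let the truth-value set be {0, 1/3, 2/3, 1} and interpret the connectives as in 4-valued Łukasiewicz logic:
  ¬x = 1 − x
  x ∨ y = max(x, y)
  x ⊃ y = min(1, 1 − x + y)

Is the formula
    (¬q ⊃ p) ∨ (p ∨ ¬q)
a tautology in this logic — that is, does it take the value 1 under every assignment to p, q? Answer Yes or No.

No

Counterexample: take p = 0, q = 1/3.
¬q = ¬1/3 = 2/3
¬q ⊃ p = 2/3 ⊃ 0 = 1/3
¬q = ¬1/3 = 2/3
p ∨ ¬q = 0 ∨ 2/3 = 2/3
(¬q ⊃ p) ∨ (p ∨ ¬q) = 1/3 ∨ 2/3 = 2/3
This gives 2/3 ≠ 1.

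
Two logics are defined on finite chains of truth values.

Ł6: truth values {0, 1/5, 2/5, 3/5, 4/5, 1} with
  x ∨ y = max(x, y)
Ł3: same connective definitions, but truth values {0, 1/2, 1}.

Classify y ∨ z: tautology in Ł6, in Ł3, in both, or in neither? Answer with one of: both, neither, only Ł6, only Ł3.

neither

In Ł6: at y = 0, z = 0 the value is 0 — not a tautology.
In Ł3: at y = 0, z = 0 the value is 0 — not a tautology.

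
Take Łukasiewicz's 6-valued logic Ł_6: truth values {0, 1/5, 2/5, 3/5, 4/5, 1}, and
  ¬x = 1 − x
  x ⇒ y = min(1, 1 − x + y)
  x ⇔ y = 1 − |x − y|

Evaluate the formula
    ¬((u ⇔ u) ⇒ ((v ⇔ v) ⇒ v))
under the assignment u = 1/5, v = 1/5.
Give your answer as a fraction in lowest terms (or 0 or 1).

u ⇔ u = 1/5 ⇔ 1/5 = 1
v ⇔ v = 1/5 ⇔ 1/5 = 1
(v ⇔ v) ⇒ v = 1 ⇒ 1/5 = 1/5
(u ⇔ u) ⇒ ((v ⇔ v) ⇒ v) = 1 ⇒ 1/5 = 1/5
¬((u ⇔ u) ⇒ ((v ⇔ v) ⇒ v)) = ¬1/5 = 4/5

4/5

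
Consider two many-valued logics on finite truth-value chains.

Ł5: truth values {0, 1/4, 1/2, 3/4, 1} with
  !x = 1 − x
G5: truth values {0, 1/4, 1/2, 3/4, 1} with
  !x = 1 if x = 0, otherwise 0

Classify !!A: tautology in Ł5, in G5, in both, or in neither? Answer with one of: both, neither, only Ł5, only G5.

In Ł5: at A = 0 the value is 0 — not a tautology.
In G5: at A = 0 the value is 0 — not a tautology.

neither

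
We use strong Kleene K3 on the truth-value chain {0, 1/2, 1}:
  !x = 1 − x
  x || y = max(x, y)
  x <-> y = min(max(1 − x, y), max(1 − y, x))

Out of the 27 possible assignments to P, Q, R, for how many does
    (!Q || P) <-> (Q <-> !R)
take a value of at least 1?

5

value 1: 5 assignments (counts)
value 1/2: 17 assignments
value 0: 5 assignments
So 5 of the 27 assignments meet the threshold.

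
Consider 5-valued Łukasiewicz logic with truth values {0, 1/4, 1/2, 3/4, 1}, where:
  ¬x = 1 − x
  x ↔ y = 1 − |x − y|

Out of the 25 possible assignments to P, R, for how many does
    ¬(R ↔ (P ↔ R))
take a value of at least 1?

2

value 1: 2 assignments (counts)
value 3/4: 3 assignments
value 1/2: 6 assignments
value 1/4: 7 assignments
value 0: 7 assignments
So 2 of the 25 assignments meet the threshold.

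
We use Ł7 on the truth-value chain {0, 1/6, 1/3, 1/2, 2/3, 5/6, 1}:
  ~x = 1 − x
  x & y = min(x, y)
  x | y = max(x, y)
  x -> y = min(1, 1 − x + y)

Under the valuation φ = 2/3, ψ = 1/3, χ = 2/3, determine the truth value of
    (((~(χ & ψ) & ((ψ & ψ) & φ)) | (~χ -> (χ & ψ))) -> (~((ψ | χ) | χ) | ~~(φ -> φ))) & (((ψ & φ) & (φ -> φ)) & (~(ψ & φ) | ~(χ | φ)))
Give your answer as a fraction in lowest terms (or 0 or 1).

χ & ψ = 2/3 & 1/3 = 1/3
~(χ & ψ) = ~1/3 = 2/3
ψ & ψ = 1/3 & 1/3 = 1/3
(ψ & ψ) & φ = 1/3 & 2/3 = 1/3
~(χ & ψ) & ((ψ & ψ) & φ) = 2/3 & 1/3 = 1/3
~χ = ~2/3 = 1/3
χ & ψ = 2/3 & 1/3 = 1/3
~χ -> (χ & ψ) = 1/3 -> 1/3 = 1
(~(χ & ψ) & ((ψ & ψ) & φ)) | (~χ -> (χ & ψ)) = 1/3 | 1 = 1
ψ | χ = 1/3 | 2/3 = 2/3
(ψ | χ) | χ = 2/3 | 2/3 = 2/3
~((ψ | χ) | χ) = ~2/3 = 1/3
φ -> φ = 2/3 -> 2/3 = 1
~(φ -> φ) = ~1 = 0
~~(φ -> φ) = ~0 = 1
~((ψ | χ) | χ) | ~~(φ -> φ) = 1/3 | 1 = 1
((~(χ & ψ) & ((ψ & ψ) & φ)) | (~χ -> (χ & ψ))) -> (~((ψ | χ) | χ) | ~~(φ -> φ)) = 1 -> 1 = 1
ψ & φ = 1/3 & 2/3 = 1/3
φ -> φ = 2/3 -> 2/3 = 1
(ψ & φ) & (φ -> φ) = 1/3 & 1 = 1/3
ψ & φ = 1/3 & 2/3 = 1/3
~(ψ & φ) = ~1/3 = 2/3
χ | φ = 2/3 | 2/3 = 2/3
~(χ | φ) = ~2/3 = 1/3
~(ψ & φ) | ~(χ | φ) = 2/3 | 1/3 = 2/3
((ψ & φ) & (φ -> φ)) & (~(ψ & φ) | ~(χ | φ)) = 1/3 & 2/3 = 1/3
(((~(χ & ψ) & ((ψ & ψ) & φ)) | (~χ -> (χ & ψ))) -> (~((ψ | χ) | χ) | ~~(φ -> φ))) & (((ψ & φ) & (φ -> φ)) & (~(ψ & φ) | ~(χ | φ))) = 1 & 1/3 = 1/3

1/3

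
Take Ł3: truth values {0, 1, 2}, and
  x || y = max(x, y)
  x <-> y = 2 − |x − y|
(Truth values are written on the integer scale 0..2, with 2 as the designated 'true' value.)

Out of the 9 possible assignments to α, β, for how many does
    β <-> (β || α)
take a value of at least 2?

α = 0, β = 0 ↦ 2  ≥
α = 0, β = 1 ↦ 2  ≥
α = 0, β = 2 ↦ 2  ≥
α = 1, β = 0 ↦ 1  <
α = 1, β = 1 ↦ 2  ≥
α = 1, β = 2 ↦ 2  ≥
α = 2, β = 0 ↦ 0  <
α = 2, β = 1 ↦ 1  <
α = 2, β = 2 ↦ 2  ≥
So 6 of the 9 assignments meet the threshold.

6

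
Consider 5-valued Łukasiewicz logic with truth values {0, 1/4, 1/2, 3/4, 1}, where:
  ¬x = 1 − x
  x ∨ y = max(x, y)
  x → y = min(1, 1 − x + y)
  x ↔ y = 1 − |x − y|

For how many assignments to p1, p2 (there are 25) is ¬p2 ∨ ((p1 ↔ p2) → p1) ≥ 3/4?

value 1: 15 assignments (counts)
value 3/4: 7 assignments (counts)
value 1/2: 3 assignments
So 22 of the 25 assignments meet the threshold.

22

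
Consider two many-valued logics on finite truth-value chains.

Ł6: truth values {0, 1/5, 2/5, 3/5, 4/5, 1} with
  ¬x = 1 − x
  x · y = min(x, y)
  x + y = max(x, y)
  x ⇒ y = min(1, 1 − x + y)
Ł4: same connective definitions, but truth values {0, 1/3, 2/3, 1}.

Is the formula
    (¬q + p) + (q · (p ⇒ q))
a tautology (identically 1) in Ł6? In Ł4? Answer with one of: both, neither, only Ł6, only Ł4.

neither

In Ł6: at p = 0, q = 1/5 the value is 4/5 — not a tautology.
In Ł4: at p = 0, q = 1/3 the value is 2/3 — not a tautology.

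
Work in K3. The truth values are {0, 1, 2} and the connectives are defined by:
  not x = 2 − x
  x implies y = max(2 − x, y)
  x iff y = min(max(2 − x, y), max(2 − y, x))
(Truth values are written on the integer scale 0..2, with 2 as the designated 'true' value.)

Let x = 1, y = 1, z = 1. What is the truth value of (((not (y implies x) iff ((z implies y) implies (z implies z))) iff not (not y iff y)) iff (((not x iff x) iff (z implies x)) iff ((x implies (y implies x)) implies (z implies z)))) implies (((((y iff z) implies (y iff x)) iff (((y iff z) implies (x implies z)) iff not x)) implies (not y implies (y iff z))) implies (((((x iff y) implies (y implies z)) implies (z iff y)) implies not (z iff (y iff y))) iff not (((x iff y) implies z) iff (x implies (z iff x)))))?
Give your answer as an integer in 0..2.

1

y implies x = 1 implies 1 = 1
not (y implies x) = not 1 = 1
z implies y = 1 implies 1 = 1
z implies z = 1 implies 1 = 1
(z implies y) implies (z implies z) = 1 implies 1 = 1
not (y implies x) iff ((z implies y) implies (z implies z)) = 1 iff 1 = 1
not y = not 1 = 1
not y iff y = 1 iff 1 = 1
not (not y iff y) = not 1 = 1
(not (y implies x) iff ((z implies y) implies (z implies z))) iff not (not y iff y) = 1 iff 1 = 1
not x = not 1 = 1
not x iff x = 1 iff 1 = 1
z implies x = 1 implies 1 = 1
(not x iff x) iff (z implies x) = 1 iff 1 = 1
y implies x = 1 implies 1 = 1
x implies (y implies x) = 1 implies 1 = 1
z implies z = 1 implies 1 = 1
(x implies (y implies x)) implies (z implies z) = 1 implies 1 = 1
((not x iff x) iff (z implies x)) iff ((x implies (y implies x)) implies (z implies z)) = 1 iff 1 = 1
((not (y implies x) iff ((z implies y) implies (z implies z))) iff not (not y iff y)) iff (((not x iff x) iff (z implies x)) iff ((x implies (y implies x)) implies (z implies z))) = 1 iff 1 = 1
y iff z = 1 iff 1 = 1
y iff x = 1 iff 1 = 1
(y iff z) implies (y iff x) = 1 implies 1 = 1
y iff z = 1 iff 1 = 1
x implies z = 1 implies 1 = 1
(y iff z) implies (x implies z) = 1 implies 1 = 1
not x = not 1 = 1
((y iff z) implies (x implies z)) iff not x = 1 iff 1 = 1
((y iff z) implies (y iff x)) iff (((y iff z) implies (x implies z)) iff not x) = 1 iff 1 = 1
not y = not 1 = 1
y iff z = 1 iff 1 = 1
not y implies (y iff z) = 1 implies 1 = 1
(((y iff z) implies (y iff x)) iff (((y iff z) implies (x implies z)) iff not x)) implies (not y implies (y iff z)) = 1 implies 1 = 1
x iff y = 1 iff 1 = 1
y implies z = 1 implies 1 = 1
(x iff y) implies (y implies z) = 1 implies 1 = 1
z iff y = 1 iff 1 = 1
((x iff y) implies (y implies z)) implies (z iff y) = 1 implies 1 = 1
y iff y = 1 iff 1 = 1
z iff (y iff y) = 1 iff 1 = 1
not (z iff (y iff y)) = not 1 = 1
(((x iff y) implies (y implies z)) implies (z iff y)) implies not (z iff (y iff y)) = 1 implies 1 = 1
x iff y = 1 iff 1 = 1
(x iff y) implies z = 1 implies 1 = 1
z iff x = 1 iff 1 = 1
x implies (z iff x) = 1 implies 1 = 1
((x iff y) implies z) iff (x implies (z iff x)) = 1 iff 1 = 1
not (((x iff y) implies z) iff (x implies (z iff x))) = not 1 = 1
((((x iff y) implies (y implies z)) implies (z iff y)) implies not (z iff (y iff y))) iff not (((x iff y) implies z) iff (x implies (z iff x))) = 1 iff 1 = 1
((((y iff z) implies (y iff x)) iff (((y iff z) implies (x implies z)) iff not x)) implies (not y implies (y iff z))) implies (((((x iff y) implies (y implies z)) implies (z iff y)) implies not (z iff (y iff y))) iff not (((x iff y) implies z) iff (x implies (z iff x)))) = 1 implies 1 = 1
(((not (y implies x) iff ((z implies y) implies (z implies z))) iff not (not y iff y)) iff (((not x iff x) iff (z implies x)) iff ((x implies (y implies x)) implies (z implies z)))) implies (((((y iff z) implies (y iff x)) iff (((y iff z) implies (x implies z)) iff not x)) implies (not y implies (y iff z))) implies (((((x iff y) implies (y implies z)) implies (z iff y)) implies not (z iff (y iff y))) iff not (((x iff y) implies z) iff (x implies (z iff x))))) = 1 implies 1 = 1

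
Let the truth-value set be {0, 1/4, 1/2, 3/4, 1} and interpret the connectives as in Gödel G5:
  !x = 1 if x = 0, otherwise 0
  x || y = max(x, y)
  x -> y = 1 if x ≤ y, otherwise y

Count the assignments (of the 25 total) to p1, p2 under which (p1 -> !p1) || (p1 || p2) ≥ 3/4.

19

value 1: 13 assignments (counts)
value 3/4: 6 assignments (counts)
value 1/2: 4 assignments
value 1/4: 2 assignments
So 19 of the 25 assignments meet the threshold.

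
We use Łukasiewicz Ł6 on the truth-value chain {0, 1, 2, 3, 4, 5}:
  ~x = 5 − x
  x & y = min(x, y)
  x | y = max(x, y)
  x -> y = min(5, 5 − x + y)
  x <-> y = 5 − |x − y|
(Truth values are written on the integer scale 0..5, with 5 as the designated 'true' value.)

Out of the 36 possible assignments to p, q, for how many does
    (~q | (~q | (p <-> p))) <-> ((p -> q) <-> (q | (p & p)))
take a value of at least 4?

value 5: 8 assignments (counts)
value 4: 10 assignments (counts)
value 3: 7 assignments
value 2: 6 assignments
value 1: 3 assignments
value 0: 2 assignments
So 18 of the 36 assignments meet the threshold.

18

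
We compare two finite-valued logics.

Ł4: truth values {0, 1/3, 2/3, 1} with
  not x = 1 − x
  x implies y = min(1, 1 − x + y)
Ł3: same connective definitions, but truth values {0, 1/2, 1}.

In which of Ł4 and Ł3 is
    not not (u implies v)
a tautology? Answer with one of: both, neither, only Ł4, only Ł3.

In Ł4: at u = 1/3, v = 0 the value is 2/3 — not a tautology.
In Ł3: at u = 1/2, v = 0 the value is 1/2 — not a tautology.

neither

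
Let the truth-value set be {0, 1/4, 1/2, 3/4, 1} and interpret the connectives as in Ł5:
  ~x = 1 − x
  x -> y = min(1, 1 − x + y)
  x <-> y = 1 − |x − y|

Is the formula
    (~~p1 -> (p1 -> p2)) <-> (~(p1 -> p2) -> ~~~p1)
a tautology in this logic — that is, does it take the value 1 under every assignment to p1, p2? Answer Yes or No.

Yes

At p1 = 3/4, p2 = 1, for instance:
~p1 = ~3/4 = 1/4
~~p1 = ~1/4 = 3/4
p1 -> p2 = 3/4 -> 1 = 1
~~p1 -> (p1 -> p2) = 3/4 -> 1 = 1
~(p1 -> p2) = ~1 = 0
~~~p1 = ~3/4 = 1/4
~(p1 -> p2) -> ~~~p1 = 0 -> 1/4 = 1
(~~p1 -> (p1 -> p2)) <-> (~(p1 -> p2) -> ~~~p1) = 1 <-> 1 = 1
and checking the remaining 24 assignments likewise gives ≥ 1 in every case.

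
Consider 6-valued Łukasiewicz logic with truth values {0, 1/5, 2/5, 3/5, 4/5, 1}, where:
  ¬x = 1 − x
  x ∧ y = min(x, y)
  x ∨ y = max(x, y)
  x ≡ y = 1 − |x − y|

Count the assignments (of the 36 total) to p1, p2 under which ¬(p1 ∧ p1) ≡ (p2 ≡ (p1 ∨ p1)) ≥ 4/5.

18

value 1: 8 assignments (counts)
value 4/5: 10 assignments (counts)
value 3/5: 7 assignments
value 2/5: 6 assignments
value 1/5: 3 assignments
value 0: 2 assignments
So 18 of the 36 assignments meet the threshold.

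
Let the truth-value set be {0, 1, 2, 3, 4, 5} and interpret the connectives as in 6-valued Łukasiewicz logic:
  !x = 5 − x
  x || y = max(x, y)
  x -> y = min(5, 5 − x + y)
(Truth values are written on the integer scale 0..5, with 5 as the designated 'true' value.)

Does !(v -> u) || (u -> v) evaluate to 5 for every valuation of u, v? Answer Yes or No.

Counterexample: take u = 1, v = 0.
v -> u = 0 -> 1 = 5
!(v -> u) = !5 = 0
u -> v = 1 -> 0 = 4
!(v -> u) || (u -> v) = 0 || 4 = 4
This gives 4 ≠ 5.

No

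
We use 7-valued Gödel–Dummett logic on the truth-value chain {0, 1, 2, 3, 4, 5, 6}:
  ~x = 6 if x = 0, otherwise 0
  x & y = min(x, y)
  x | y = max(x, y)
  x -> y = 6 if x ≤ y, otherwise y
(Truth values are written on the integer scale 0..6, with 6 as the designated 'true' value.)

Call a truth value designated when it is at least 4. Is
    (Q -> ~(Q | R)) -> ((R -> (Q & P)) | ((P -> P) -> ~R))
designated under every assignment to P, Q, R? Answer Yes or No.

No

Counterexample: take P = 0, Q = 0, R = 1.
Q | R = 0 | 1 = 1
~(Q | R) = ~1 = 0
Q -> ~(Q | R) = 0 -> 0 = 6
Q & P = 0 & 0 = 0
R -> (Q & P) = 1 -> 0 = 0
P -> P = 0 -> 0 = 6
~R = ~1 = 0
(P -> P) -> ~R = 6 -> 0 = 0
(R -> (Q & P)) | ((P -> P) -> ~R) = 0 | 0 = 0
(Q -> ~(Q | R)) -> ((R -> (Q & P)) | ((P -> P) -> ~R)) = 6 -> 0 = 0
This gives 0, which is below 4.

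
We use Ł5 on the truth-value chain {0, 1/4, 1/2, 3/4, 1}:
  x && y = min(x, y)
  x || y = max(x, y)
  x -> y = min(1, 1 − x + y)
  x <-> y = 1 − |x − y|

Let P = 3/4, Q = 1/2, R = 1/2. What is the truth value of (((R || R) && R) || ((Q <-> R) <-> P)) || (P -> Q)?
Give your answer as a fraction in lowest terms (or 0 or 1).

3/4

R || R = 1/2 || 1/2 = 1/2
(R || R) && R = 1/2 && 1/2 = 1/2
Q <-> R = 1/2 <-> 1/2 = 1
(Q <-> R) <-> P = 1 <-> 3/4 = 3/4
((R || R) && R) || ((Q <-> R) <-> P) = 1/2 || 3/4 = 3/4
P -> Q = 3/4 -> 1/2 = 3/4
(((R || R) && R) || ((Q <-> R) <-> P)) || (P -> Q) = 3/4 || 3/4 = 3/4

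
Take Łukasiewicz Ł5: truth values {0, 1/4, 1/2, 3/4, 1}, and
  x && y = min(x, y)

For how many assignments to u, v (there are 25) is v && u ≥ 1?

value 1: 1 assignment (counts)
value 3/4: 3 assignments
value 1/2: 5 assignments
value 1/4: 7 assignments
value 0: 9 assignments
So 1 of the 25 assignments meets the threshold.

1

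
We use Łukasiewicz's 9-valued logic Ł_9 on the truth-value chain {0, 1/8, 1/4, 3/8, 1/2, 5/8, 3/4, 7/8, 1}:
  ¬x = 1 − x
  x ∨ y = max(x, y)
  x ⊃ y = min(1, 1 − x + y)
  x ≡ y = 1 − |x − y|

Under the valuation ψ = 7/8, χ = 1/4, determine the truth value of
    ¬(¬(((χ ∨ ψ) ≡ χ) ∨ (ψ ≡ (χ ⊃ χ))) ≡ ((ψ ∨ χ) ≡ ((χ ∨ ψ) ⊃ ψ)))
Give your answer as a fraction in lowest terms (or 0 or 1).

χ ∨ ψ = 1/4 ∨ 7/8 = 7/8
(χ ∨ ψ) ≡ χ = 7/8 ≡ 1/4 = 3/8
χ ⊃ χ = 1/4 ⊃ 1/4 = 1
ψ ≡ (χ ⊃ χ) = 7/8 ≡ 1 = 7/8
((χ ∨ ψ) ≡ χ) ∨ (ψ ≡ (χ ⊃ χ)) = 3/8 ∨ 7/8 = 7/8
¬(((χ ∨ ψ) ≡ χ) ∨ (ψ ≡ (χ ⊃ χ))) = ¬7/8 = 1/8
ψ ∨ χ = 7/8 ∨ 1/4 = 7/8
χ ∨ ψ = 1/4 ∨ 7/8 = 7/8
(χ ∨ ψ) ⊃ ψ = 7/8 ⊃ 7/8 = 1
(ψ ∨ χ) ≡ ((χ ∨ ψ) ⊃ ψ) = 7/8 ≡ 1 = 7/8
¬(((χ ∨ ψ) ≡ χ) ∨ (ψ ≡ (χ ⊃ χ))) ≡ ((ψ ∨ χ) ≡ ((χ ∨ ψ) ⊃ ψ)) = 1/8 ≡ 7/8 = 1/4
¬(¬(((χ ∨ ψ) ≡ χ) ∨ (ψ ≡ (χ ⊃ χ))) ≡ ((ψ ∨ χ) ≡ ((χ ∨ ψ) ⊃ ψ))) = ¬1/4 = 3/4

3/4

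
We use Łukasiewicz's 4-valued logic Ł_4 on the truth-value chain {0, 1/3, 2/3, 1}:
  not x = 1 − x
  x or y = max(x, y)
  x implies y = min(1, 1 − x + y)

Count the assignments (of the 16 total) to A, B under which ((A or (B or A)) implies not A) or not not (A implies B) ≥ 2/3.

14

A = 0, B = 0 ↦ 1  ≥
A = 0, B = 1/3 ↦ 1  ≥
A = 0, B = 2/3 ↦ 1  ≥
A = 0, B = 1 ↦ 1  ≥
A = 1/3, B = 0 ↦ 1  ≥
A = 1/3, B = 1/3 ↦ 1  ≥
A = 1/3, B = 2/3 ↦ 1  ≥
A = 1/3, B = 1 ↦ 1  ≥
A = 2/3, B = 0 ↦ 2/3  ≥
A = 2/3, B = 1/3 ↦ 2/3  ≥
A = 2/3, B = 2/3 ↦ 1  ≥
A = 2/3, B = 1 ↦ 1  ≥
A = 1, B = 0 ↦ 0  <
A = 1, B = 1/3 ↦ 1/3  <
A = 1, B = 2/3 ↦ 2/3  ≥
A = 1, B = 1 ↦ 1  ≥
So 14 of the 16 assignments meet the threshold.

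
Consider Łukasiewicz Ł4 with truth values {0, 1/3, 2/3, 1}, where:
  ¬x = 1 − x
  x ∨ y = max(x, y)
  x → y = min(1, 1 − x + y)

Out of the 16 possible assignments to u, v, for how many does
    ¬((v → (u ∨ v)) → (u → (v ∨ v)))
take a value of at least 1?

1

u = 0, v = 0 ↦ 0  <
u = 0, v = 1/3 ↦ 0  <
u = 0, v = 2/3 ↦ 0  <
u = 0, v = 1 ↦ 0  <
u = 1/3, v = 0 ↦ 1/3  <
u = 1/3, v = 1/3 ↦ 0  <
u = 1/3, v = 2/3 ↦ 0  <
u = 1/3, v = 1 ↦ 0  <
u = 2/3, v = 0 ↦ 2/3  <
u = 2/3, v = 1/3 ↦ 1/3  <
u = 2/3, v = 2/3 ↦ 0  <
u = 2/3, v = 1 ↦ 0  <
u = 1, v = 0 ↦ 1  ≥
u = 1, v = 1/3 ↦ 2/3  <
u = 1, v = 2/3 ↦ 1/3  <
u = 1, v = 1 ↦ 0  <
So 1 of the 16 assignments meets the threshold.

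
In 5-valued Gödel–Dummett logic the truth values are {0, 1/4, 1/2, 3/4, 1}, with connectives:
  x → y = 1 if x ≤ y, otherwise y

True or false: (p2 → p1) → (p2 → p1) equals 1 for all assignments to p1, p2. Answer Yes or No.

At p1 = 1, p2 = 1/2, for instance:
p2 → p1 = 1/2 → 1 = 1
(p2 → p1) → (p2 → p1) = 1 → 1 = 1
and checking the remaining 24 assignments likewise gives ≥ 1 in every case.

Yes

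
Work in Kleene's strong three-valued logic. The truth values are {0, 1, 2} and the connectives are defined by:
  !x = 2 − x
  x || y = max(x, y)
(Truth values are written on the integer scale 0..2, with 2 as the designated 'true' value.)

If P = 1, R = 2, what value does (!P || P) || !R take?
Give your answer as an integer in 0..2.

!P = !1 = 1
!P || P = 1 || 1 = 1
!R = !2 = 0
(!P || P) || !R = 1 || 0 = 1

1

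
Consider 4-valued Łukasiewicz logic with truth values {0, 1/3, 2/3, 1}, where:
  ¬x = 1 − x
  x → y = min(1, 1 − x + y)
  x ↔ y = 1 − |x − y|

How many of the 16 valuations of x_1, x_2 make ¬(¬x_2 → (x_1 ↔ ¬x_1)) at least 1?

x_1 = 0, x_2 = 0 ↦ 1  ≥
x_1 = 0, x_2 = 1/3 ↦ 2/3  <
x_1 = 0, x_2 = 2/3 ↦ 1/3  <
x_1 = 0, x_2 = 1 ↦ 0  <
x_1 = 1/3, x_2 = 0 ↦ 1/3  <
x_1 = 1/3, x_2 = 1/3 ↦ 0  <
x_1 = 1/3, x_2 = 2/3 ↦ 0  <
x_1 = 1/3, x_2 = 1 ↦ 0  <
x_1 = 2/3, x_2 = 0 ↦ 1/3  <
x_1 = 2/3, x_2 = 1/3 ↦ 0  <
x_1 = 2/3, x_2 = 2/3 ↦ 0  <
x_1 = 2/3, x_2 = 1 ↦ 0  <
x_1 = 1, x_2 = 0 ↦ 1  ≥
x_1 = 1, x_2 = 1/3 ↦ 2/3  <
x_1 = 1, x_2 = 2/3 ↦ 1/3  <
x_1 = 1, x_2 = 1 ↦ 0  <
So 2 of the 16 assignments meet the threshold.

2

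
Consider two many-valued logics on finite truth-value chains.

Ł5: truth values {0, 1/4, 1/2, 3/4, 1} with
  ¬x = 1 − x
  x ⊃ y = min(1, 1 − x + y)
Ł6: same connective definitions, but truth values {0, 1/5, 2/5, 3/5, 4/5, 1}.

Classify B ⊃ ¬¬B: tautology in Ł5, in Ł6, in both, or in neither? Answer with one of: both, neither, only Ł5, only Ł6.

In Ł5: every assignment gives 1 — tautology.
In Ł6: every assignment gives 1 — tautology.

both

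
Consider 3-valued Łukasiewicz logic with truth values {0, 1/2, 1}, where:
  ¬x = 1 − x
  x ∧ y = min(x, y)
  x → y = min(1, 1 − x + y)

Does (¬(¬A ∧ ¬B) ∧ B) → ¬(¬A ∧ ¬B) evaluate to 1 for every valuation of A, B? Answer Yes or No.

A = 0, B = 0 ↦ 1
A = 0, B = 1/2 ↦ 1
A = 0, B = 1 ↦ 1
A = 1/2, B = 0 ↦ 1
A = 1/2, B = 1/2 ↦ 1
A = 1/2, B = 1 ↦ 1
A = 1, B = 0 ↦ 1
A = 1, B = 1/2 ↦ 1
A = 1, B = 1 ↦ 1
Every assignment gives a value ≥ 1.

Yes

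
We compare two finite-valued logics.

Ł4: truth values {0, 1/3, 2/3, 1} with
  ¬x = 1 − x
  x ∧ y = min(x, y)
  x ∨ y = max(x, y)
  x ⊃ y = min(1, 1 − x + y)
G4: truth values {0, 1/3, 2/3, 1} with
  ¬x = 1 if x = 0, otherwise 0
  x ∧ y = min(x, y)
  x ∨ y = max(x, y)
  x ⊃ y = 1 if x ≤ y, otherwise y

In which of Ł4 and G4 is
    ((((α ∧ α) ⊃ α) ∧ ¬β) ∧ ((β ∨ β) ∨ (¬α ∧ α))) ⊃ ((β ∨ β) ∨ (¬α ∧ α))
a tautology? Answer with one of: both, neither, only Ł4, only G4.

In Ł4: every assignment gives 1 — tautology.
In G4: every assignment gives 1 — tautology.

both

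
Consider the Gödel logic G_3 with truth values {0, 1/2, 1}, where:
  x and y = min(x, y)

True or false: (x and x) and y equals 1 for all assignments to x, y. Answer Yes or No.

No

Counterexample: take x = 0, y = 0.
x and x = 0 and 0 = 0
(x and x) and y = 0 and 0 = 0
This gives 0 ≠ 1.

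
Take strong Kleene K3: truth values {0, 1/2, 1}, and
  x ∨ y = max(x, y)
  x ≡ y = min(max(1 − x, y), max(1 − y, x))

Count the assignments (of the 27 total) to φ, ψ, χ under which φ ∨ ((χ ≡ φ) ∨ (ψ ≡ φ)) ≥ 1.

14

value 1: 14 assignments (counts)
value 1/2: 12 assignments
value 0: 1 assignment
So 14 of the 27 assignments meet the threshold.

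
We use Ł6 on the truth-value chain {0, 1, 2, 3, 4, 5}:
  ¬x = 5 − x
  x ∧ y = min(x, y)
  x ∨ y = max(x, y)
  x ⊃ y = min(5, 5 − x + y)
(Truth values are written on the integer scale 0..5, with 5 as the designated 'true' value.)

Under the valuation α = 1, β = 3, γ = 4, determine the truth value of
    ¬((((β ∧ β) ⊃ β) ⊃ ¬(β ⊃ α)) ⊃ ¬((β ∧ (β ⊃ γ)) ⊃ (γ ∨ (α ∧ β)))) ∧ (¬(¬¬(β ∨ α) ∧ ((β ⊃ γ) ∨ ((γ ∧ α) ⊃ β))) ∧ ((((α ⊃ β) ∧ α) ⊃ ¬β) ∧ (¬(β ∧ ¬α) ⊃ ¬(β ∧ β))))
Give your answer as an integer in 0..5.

2

β ∧ β = 3 ∧ 3 = 3
(β ∧ β) ⊃ β = 3 ⊃ 3 = 5
β ⊃ α = 3 ⊃ 1 = 3
¬(β ⊃ α) = ¬3 = 2
((β ∧ β) ⊃ β) ⊃ ¬(β ⊃ α) = 5 ⊃ 2 = 2
β ⊃ γ = 3 ⊃ 4 = 5
β ∧ (β ⊃ γ) = 3 ∧ 5 = 3
α ∧ β = 1 ∧ 3 = 1
γ ∨ (α ∧ β) = 4 ∨ 1 = 4
(β ∧ (β ⊃ γ)) ⊃ (γ ∨ (α ∧ β)) = 3 ⊃ 4 = 5
¬((β ∧ (β ⊃ γ)) ⊃ (γ ∨ (α ∧ β))) = ¬5 = 0
(((β ∧ β) ⊃ β) ⊃ ¬(β ⊃ α)) ⊃ ¬((β ∧ (β ⊃ γ)) ⊃ (γ ∨ (α ∧ β))) = 2 ⊃ 0 = 3
¬((((β ∧ β) ⊃ β) ⊃ ¬(β ⊃ α)) ⊃ ¬((β ∧ (β ⊃ γ)) ⊃ (γ ∨ (α ∧ β)))) = ¬3 = 2
β ∨ α = 3 ∨ 1 = 3
¬(β ∨ α) = ¬3 = 2
¬¬(β ∨ α) = ¬2 = 3
β ⊃ γ = 3 ⊃ 4 = 5
γ ∧ α = 4 ∧ 1 = 1
(γ ∧ α) ⊃ β = 1 ⊃ 3 = 5
(β ⊃ γ) ∨ ((γ ∧ α) ⊃ β) = 5 ∨ 5 = 5
¬¬(β ∨ α) ∧ ((β ⊃ γ) ∨ ((γ ∧ α) ⊃ β)) = 3 ∧ 5 = 3
¬(¬¬(β ∨ α) ∧ ((β ⊃ γ) ∨ ((γ ∧ α) ⊃ β))) = ¬3 = 2
α ⊃ β = 1 ⊃ 3 = 5
(α ⊃ β) ∧ α = 5 ∧ 1 = 1
¬β = ¬3 = 2
((α ⊃ β) ∧ α) ⊃ ¬β = 1 ⊃ 2 = 5
¬α = ¬1 = 4
β ∧ ¬α = 3 ∧ 4 = 3
¬(β ∧ ¬α) = ¬3 = 2
β ∧ β = 3 ∧ 3 = 3
¬(β ∧ β) = ¬3 = 2
¬(β ∧ ¬α) ⊃ ¬(β ∧ β) = 2 ⊃ 2 = 5
(((α ⊃ β) ∧ α) ⊃ ¬β) ∧ (¬(β ∧ ¬α) ⊃ ¬(β ∧ β)) = 5 ∧ 5 = 5
¬(¬¬(β ∨ α) ∧ ((β ⊃ γ) ∨ ((γ ∧ α) ⊃ β))) ∧ ((((α ⊃ β) ∧ α) ⊃ ¬β) ∧ (¬(β ∧ ¬α) ⊃ ¬(β ∧ β))) = 2 ∧ 5 = 2
¬((((β ∧ β) ⊃ β) ⊃ ¬(β ⊃ α)) ⊃ ¬((β ∧ (β ⊃ γ)) ⊃ (γ ∨ (α ∧ β)))) ∧ (¬(¬¬(β ∨ α) ∧ ((β ⊃ γ) ∨ ((γ ∧ α) ⊃ β))) ∧ ((((α ⊃ β) ∧ α) ⊃ ¬β) ∧ (¬(β ∧ ¬α) ⊃ ¬(β ∧ β)))) = 2 ∧ 2 = 2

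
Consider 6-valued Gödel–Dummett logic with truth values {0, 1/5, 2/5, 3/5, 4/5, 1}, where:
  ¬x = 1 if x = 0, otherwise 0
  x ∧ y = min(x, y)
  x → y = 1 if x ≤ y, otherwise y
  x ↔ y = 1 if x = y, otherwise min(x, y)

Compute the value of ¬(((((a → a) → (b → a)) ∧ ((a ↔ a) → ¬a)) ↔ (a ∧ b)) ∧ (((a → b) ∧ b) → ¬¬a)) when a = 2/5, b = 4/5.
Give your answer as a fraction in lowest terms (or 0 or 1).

1

a → a = 2/5 → 2/5 = 1
b → a = 4/5 → 2/5 = 2/5
(a → a) → (b → a) = 1 → 2/5 = 2/5
a ↔ a = 2/5 ↔ 2/5 = 1
¬a = ¬2/5 = 0
(a ↔ a) → ¬a = 1 → 0 = 0
((a → a) → (b → a)) ∧ ((a ↔ a) → ¬a) = 2/5 ∧ 0 = 0
a ∧ b = 2/5 ∧ 4/5 = 2/5
(((a → a) → (b → a)) ∧ ((a ↔ a) → ¬a)) ↔ (a ∧ b) = 0 ↔ 2/5 = 0
a → b = 2/5 → 4/5 = 1
(a → b) ∧ b = 1 ∧ 4/5 = 4/5
¬a = ¬2/5 = 0
¬¬a = ¬0 = 1
((a → b) ∧ b) → ¬¬a = 4/5 → 1 = 1
((((a → a) → (b → a)) ∧ ((a ↔ a) → ¬a)) ↔ (a ∧ b)) ∧ (((a → b) ∧ b) → ¬¬a) = 0 ∧ 1 = 0
¬(((((a → a) → (b → a)) ∧ ((a ↔ a) → ¬a)) ↔ (a ∧ b)) ∧ (((a → b) ∧ b) → ¬¬a)) = ¬0 = 1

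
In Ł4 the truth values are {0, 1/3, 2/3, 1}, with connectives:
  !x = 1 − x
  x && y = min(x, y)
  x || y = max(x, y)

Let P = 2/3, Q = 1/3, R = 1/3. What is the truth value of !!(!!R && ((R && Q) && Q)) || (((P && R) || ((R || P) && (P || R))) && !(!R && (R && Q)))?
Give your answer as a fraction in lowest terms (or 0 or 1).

2/3

!R = !1/3 = 2/3
!!R = !2/3 = 1/3
R && Q = 1/3 && 1/3 = 1/3
(R && Q) && Q = 1/3 && 1/3 = 1/3
!!R && ((R && Q) && Q) = 1/3 && 1/3 = 1/3
!(!!R && ((R && Q) && Q)) = !1/3 = 2/3
!!(!!R && ((R && Q) && Q)) = !2/3 = 1/3
P && R = 2/3 && 1/3 = 1/3
R || P = 1/3 || 2/3 = 2/3
P || R = 2/3 || 1/3 = 2/3
(R || P) && (P || R) = 2/3 && 2/3 = 2/3
(P && R) || ((R || P) && (P || R)) = 1/3 || 2/3 = 2/3
!R = !1/3 = 2/3
R && Q = 1/3 && 1/3 = 1/3
!R && (R && Q) = 2/3 && 1/3 = 1/3
!(!R && (R && Q)) = !1/3 = 2/3
((P && R) || ((R || P) && (P || R))) && !(!R && (R && Q)) = 2/3 && 2/3 = 2/3
!!(!!R && ((R && Q) && Q)) || (((P && R) || ((R || P) && (P || R))) && !(!R && (R && Q))) = 1/3 || 2/3 = 2/3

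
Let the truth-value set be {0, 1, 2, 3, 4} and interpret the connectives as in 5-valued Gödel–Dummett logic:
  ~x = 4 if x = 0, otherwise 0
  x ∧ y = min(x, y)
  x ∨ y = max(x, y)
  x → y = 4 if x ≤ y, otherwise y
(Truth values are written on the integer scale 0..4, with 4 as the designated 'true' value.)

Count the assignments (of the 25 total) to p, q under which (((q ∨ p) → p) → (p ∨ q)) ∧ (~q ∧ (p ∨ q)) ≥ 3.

value 4: 1 assignment (counts)
value 3: 1 assignment (counts)
value 2: 1 assignment
value 1: 1 assignment
value 0: 21 assignments
So 2 of the 25 assignments meet the threshold.

2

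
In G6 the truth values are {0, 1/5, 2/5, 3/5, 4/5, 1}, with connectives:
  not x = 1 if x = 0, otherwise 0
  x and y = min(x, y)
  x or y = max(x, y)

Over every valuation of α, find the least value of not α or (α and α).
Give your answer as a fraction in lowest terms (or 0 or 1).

1/5

Take α = 1/5:
not α = not 1/5 = 0
α and α = 1/5 and 1/5 = 1/5
not α or (α and α) = 0 or 1/5 = 1/5
No assignment yields a value below 1/5, so this is the minimum.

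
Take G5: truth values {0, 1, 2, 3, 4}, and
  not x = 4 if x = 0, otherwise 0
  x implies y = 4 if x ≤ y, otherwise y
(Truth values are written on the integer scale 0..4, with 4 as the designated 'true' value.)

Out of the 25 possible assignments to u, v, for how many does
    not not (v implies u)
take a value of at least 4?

21

value 4: 21 assignments (counts)
value 0: 4 assignments
So 21 of the 25 assignments meet the threshold.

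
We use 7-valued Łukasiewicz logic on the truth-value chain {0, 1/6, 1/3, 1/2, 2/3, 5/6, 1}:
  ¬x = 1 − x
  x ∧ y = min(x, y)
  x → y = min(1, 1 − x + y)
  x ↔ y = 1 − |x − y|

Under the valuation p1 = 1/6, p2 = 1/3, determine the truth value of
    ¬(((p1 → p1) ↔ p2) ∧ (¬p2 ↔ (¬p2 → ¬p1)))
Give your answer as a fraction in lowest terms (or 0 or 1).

p1 → p1 = 1/6 → 1/6 = 1
(p1 → p1) ↔ p2 = 1 ↔ 1/3 = 1/3
¬p2 = ¬1/3 = 2/3
¬p2 = ¬1/3 = 2/3
¬p1 = ¬1/6 = 5/6
¬p2 → ¬p1 = 2/3 → 5/6 = 1
¬p2 ↔ (¬p2 → ¬p1) = 2/3 ↔ 1 = 2/3
((p1 → p1) ↔ p2) ∧ (¬p2 ↔ (¬p2 → ¬p1)) = 1/3 ∧ 2/3 = 1/3
¬(((p1 → p1) ↔ p2) ∧ (¬p2 ↔ (¬p2 → ¬p1))) = ¬1/3 = 2/3

2/3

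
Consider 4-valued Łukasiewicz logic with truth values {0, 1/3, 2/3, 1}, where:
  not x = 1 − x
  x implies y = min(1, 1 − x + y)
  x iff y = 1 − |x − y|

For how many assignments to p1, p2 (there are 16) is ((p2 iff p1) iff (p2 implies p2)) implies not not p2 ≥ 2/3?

p1 = 0, p2 = 0 ↦ 0  <
p1 = 0, p2 = 1/3 ↦ 2/3  ≥
p1 = 0, p2 = 2/3 ↦ 1  ≥
p1 = 0, p2 = 1 ↦ 1  ≥
p1 = 1/3, p2 = 0 ↦ 1/3  <
p1 = 1/3, p2 = 1/3 ↦ 1/3  <
p1 = 1/3, p2 = 2/3 ↦ 1  ≥
p1 = 1/3, p2 = 1 ↦ 1  ≥
p1 = 2/3, p2 = 0 ↦ 2/3  ≥
p1 = 2/3, p2 = 1/3 ↦ 2/3  ≥
p1 = 2/3, p2 = 2/3 ↦ 2/3  ≥
p1 = 2/3, p2 = 1 ↦ 1  ≥
p1 = 1, p2 = 0 ↦ 1  ≥
p1 = 1, p2 = 1/3 ↦ 1  ≥
p1 = 1, p2 = 2/3 ↦ 1  ≥
p1 = 1, p2 = 1 ↦ 1  ≥
So 13 of the 16 assignments meet the threshold.

13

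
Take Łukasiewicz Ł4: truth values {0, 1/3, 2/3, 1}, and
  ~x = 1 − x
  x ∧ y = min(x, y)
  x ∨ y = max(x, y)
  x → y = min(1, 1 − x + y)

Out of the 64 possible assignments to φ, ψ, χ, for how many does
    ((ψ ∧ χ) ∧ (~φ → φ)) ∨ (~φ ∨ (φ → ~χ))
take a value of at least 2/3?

58

value 1: 42 assignments (counts)
value 2/3: 16 assignments (counts)
value 1/3: 5 assignments
value 0: 1 assignment
So 58 of the 64 assignments meet the threshold.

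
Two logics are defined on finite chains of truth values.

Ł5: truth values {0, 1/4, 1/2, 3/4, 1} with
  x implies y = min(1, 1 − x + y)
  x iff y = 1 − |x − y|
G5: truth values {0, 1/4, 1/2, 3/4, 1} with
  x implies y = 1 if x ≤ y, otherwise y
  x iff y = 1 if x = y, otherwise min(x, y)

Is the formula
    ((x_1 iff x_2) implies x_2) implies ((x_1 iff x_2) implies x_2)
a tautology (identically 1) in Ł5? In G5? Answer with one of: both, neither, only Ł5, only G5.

both

In Ł5: every assignment gives 1 — tautology.
In G5: every assignment gives 1 — tautology.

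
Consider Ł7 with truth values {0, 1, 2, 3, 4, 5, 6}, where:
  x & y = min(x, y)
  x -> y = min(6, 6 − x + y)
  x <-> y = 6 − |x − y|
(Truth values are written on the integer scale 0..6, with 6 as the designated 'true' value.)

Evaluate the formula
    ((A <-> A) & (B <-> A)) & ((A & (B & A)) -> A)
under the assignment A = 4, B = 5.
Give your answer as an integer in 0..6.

A <-> A = 4 <-> 4 = 6
B <-> A = 5 <-> 4 = 5
(A <-> A) & (B <-> A) = 6 & 5 = 5
B & A = 5 & 4 = 4
A & (B & A) = 4 & 4 = 4
(A & (B & A)) -> A = 4 -> 4 = 6
((A <-> A) & (B <-> A)) & ((A & (B & A)) -> A) = 5 & 6 = 5

5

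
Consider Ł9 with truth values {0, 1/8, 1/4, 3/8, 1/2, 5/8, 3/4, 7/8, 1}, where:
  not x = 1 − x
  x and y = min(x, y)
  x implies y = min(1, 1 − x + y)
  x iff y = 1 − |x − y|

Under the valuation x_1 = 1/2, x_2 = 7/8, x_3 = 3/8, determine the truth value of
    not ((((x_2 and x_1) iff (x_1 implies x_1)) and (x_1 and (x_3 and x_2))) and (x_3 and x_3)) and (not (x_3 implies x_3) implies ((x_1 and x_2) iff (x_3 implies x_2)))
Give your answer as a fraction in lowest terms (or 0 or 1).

5/8

x_2 and x_1 = 7/8 and 1/2 = 1/2
x_1 implies x_1 = 1/2 implies 1/2 = 1
(x_2 and x_1) iff (x_1 implies x_1) = 1/2 iff 1 = 1/2
x_3 and x_2 = 3/8 and 7/8 = 3/8
x_1 and (x_3 and x_2) = 1/2 and 3/8 = 3/8
((x_2 and x_1) iff (x_1 implies x_1)) and (x_1 and (x_3 and x_2)) = 1/2 and 3/8 = 3/8
x_3 and x_3 = 3/8 and 3/8 = 3/8
(((x_2 and x_1) iff (x_1 implies x_1)) and (x_1 and (x_3 and x_2))) and (x_3 and x_3) = 3/8 and 3/8 = 3/8
not ((((x_2 and x_1) iff (x_1 implies x_1)) and (x_1 and (x_3 and x_2))) and (x_3 and x_3)) = not 3/8 = 5/8
x_3 implies x_3 = 3/8 implies 3/8 = 1
not (x_3 implies x_3) = not 1 = 0
x_1 and x_2 = 1/2 and 7/8 = 1/2
x_3 implies x_2 = 3/8 implies 7/8 = 1
(x_1 and x_2) iff (x_3 implies x_2) = 1/2 iff 1 = 1/2
not (x_3 implies x_3) implies ((x_1 and x_2) iff (x_3 implies x_2)) = 0 implies 1/2 = 1
not ((((x_2 and x_1) iff (x_1 implies x_1)) and (x_1 and (x_3 and x_2))) and (x_3 and x_3)) and (not (x_3 implies x_3) implies ((x_1 and x_2) iff (x_3 implies x_2))) = 5/8 and 1 = 5/8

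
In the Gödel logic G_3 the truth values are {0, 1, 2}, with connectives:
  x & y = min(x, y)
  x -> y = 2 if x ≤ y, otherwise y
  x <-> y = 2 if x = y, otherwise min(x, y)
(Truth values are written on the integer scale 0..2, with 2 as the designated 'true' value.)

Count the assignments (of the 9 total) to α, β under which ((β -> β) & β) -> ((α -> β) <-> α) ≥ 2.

6

α = 0, β = 0 ↦ 2  ≥
α = 0, β = 1 ↦ 0  <
α = 0, β = 2 ↦ 0  <
α = 1, β = 0 ↦ 2  ≥
α = 1, β = 1 ↦ 2  ≥
α = 1, β = 2 ↦ 1  <
α = 2, β = 0 ↦ 2  ≥
α = 2, β = 1 ↦ 2  ≥
α = 2, β = 2 ↦ 2  ≥
So 6 of the 9 assignments meet the threshold.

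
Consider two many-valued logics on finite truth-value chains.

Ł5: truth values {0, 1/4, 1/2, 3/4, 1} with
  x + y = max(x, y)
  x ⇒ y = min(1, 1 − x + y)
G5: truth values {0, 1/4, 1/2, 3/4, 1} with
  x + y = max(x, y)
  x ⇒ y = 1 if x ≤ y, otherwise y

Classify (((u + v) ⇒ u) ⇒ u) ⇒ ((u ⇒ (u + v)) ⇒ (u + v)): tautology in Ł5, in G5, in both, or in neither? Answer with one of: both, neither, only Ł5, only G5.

only Ł5

In Ł5: every assignment gives 1 — tautology.
In G5: at u = 0, v = 1/4 the value is 1/4 — not a tautology.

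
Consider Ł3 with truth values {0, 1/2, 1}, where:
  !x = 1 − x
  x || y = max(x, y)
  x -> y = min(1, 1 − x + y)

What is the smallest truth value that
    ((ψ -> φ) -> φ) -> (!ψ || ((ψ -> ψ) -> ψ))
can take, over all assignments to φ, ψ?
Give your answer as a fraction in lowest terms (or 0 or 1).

1/2

Take φ = 1, ψ = 1/2:
ψ -> φ = 1/2 -> 1 = 1
(ψ -> φ) -> φ = 1 -> 1 = 1
!ψ = !1/2 = 1/2
ψ -> ψ = 1/2 -> 1/2 = 1
(ψ -> ψ) -> ψ = 1 -> 1/2 = 1/2
!ψ || ((ψ -> ψ) -> ψ) = 1/2 || 1/2 = 1/2
((ψ -> φ) -> φ) -> (!ψ || ((ψ -> ψ) -> ψ)) = 1 -> 1/2 = 1/2
No assignment yields a value below 1/2, so this is the minimum.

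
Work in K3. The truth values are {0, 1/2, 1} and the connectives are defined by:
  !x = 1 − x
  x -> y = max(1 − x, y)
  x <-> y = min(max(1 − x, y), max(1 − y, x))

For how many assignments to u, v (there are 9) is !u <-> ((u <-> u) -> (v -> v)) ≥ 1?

2

u = 0, v = 0 ↦ 1  ≥
u = 0, v = 1/2 ↦ 1/2  <
u = 0, v = 1 ↦ 1  ≥
u = 1/2, v = 0 ↦ 1/2  <
u = 1/2, v = 1/2 ↦ 1/2  <
u = 1/2, v = 1 ↦ 1/2  <
u = 1, v = 0 ↦ 0  <
u = 1, v = 1/2 ↦ 1/2  <
u = 1, v = 1 ↦ 0  <
So 2 of the 9 assignments meet the threshold.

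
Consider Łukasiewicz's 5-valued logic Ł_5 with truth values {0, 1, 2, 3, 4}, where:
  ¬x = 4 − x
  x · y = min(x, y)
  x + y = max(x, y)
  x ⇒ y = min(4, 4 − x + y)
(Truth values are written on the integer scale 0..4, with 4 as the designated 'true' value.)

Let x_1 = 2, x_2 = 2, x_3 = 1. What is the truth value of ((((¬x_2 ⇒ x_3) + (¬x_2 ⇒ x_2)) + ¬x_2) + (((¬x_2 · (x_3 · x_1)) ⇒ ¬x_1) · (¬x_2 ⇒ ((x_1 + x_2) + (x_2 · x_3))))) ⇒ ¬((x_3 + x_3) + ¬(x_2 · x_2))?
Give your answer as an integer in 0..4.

2

¬x_2 = ¬2 = 2
¬x_2 ⇒ x_3 = 2 ⇒ 1 = 3
¬x_2 = ¬2 = 2
¬x_2 ⇒ x_2 = 2 ⇒ 2 = 4
(¬x_2 ⇒ x_3) + (¬x_2 ⇒ x_2) = 3 + 4 = 4
¬x_2 = ¬2 = 2
((¬x_2 ⇒ x_3) + (¬x_2 ⇒ x_2)) + ¬x_2 = 4 + 2 = 4
¬x_2 = ¬2 = 2
x_3 · x_1 = 1 · 2 = 1
¬x_2 · (x_3 · x_1) = 2 · 1 = 1
¬x_1 = ¬2 = 2
(¬x_2 · (x_3 · x_1)) ⇒ ¬x_1 = 1 ⇒ 2 = 4
¬x_2 = ¬2 = 2
x_1 + x_2 = 2 + 2 = 2
x_2 · x_3 = 2 · 1 = 1
(x_1 + x_2) + (x_2 · x_3) = 2 + 1 = 2
¬x_2 ⇒ ((x_1 + x_2) + (x_2 · x_3)) = 2 ⇒ 2 = 4
((¬x_2 · (x_3 · x_1)) ⇒ ¬x_1) · (¬x_2 ⇒ ((x_1 + x_2) + (x_2 · x_3))) = 4 · 4 = 4
(((¬x_2 ⇒ x_3) + (¬x_2 ⇒ x_2)) + ¬x_2) + (((¬x_2 · (x_3 · x_1)) ⇒ ¬x_1) · (¬x_2 ⇒ ((x_1 + x_2) + (x_2 · x_3)))) = 4 + 4 = 4
x_3 + x_3 = 1 + 1 = 1
x_2 · x_2 = 2 · 2 = 2
¬(x_2 · x_2) = ¬2 = 2
(x_3 + x_3) + ¬(x_2 · x_2) = 1 + 2 = 2
¬((x_3 + x_3) + ¬(x_2 · x_2)) = ¬2 = 2
((((¬x_2 ⇒ x_3) + (¬x_2 ⇒ x_2)) + ¬x_2) + (((¬x_2 · (x_3 · x_1)) ⇒ ¬x_1) · (¬x_2 ⇒ ((x_1 + x_2) + (x_2 · x_3))))) ⇒ ¬((x_3 + x_3) + ¬(x_2 · x_2)) = 4 ⇒ 2 = 2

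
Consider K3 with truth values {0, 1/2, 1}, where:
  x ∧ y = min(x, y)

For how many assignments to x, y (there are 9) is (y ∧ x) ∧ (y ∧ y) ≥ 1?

x = 0, y = 0 ↦ 0  <
x = 0, y = 1/2 ↦ 0  <
x = 0, y = 1 ↦ 0  <
x = 1/2, y = 0 ↦ 0  <
x = 1/2, y = 1/2 ↦ 1/2  <
x = 1/2, y = 1 ↦ 1/2  <
x = 1, y = 0 ↦ 0  <
x = 1, y = 1/2 ↦ 1/2  <
x = 1, y = 1 ↦ 1  ≥
So 1 of the 9 assignments meets the threshold.

1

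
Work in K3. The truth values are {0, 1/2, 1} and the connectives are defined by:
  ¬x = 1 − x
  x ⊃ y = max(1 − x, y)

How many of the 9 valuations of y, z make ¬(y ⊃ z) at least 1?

y = 0, z = 0 ↦ 0  <
y = 0, z = 1/2 ↦ 0  <
y = 0, z = 1 ↦ 0  <
y = 1/2, z = 0 ↦ 1/2  <
y = 1/2, z = 1/2 ↦ 1/2  <
y = 1/2, z = 1 ↦ 0  <
y = 1, z = 0 ↦ 1  ≥
y = 1, z = 1/2 ↦ 1/2  <
y = 1, z = 1 ↦ 0  <
So 1 of the 9 assignments meets the threshold.

1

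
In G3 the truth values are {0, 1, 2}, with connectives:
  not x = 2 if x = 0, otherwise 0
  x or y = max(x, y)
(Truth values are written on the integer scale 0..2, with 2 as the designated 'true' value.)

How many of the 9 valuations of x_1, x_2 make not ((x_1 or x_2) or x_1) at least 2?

x_1 = 0, x_2 = 0 ↦ 2  ≥
x_1 = 0, x_2 = 1 ↦ 0  <
x_1 = 0, x_2 = 2 ↦ 0  <
x_1 = 1, x_2 = 0 ↦ 0  <
x_1 = 1, x_2 = 1 ↦ 0  <
x_1 = 1, x_2 = 2 ↦ 0  <
x_1 = 2, x_2 = 0 ↦ 0  <
x_1 = 2, x_2 = 1 ↦ 0  <
x_1 = 2, x_2 = 2 ↦ 0  <
So 1 of the 9 assignments meets the threshold.

1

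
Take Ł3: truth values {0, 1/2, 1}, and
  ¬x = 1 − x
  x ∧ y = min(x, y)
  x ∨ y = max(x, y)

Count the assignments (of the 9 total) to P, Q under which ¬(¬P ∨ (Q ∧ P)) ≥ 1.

1

P = 0, Q = 0 ↦ 0  <
P = 0, Q = 1/2 ↦ 0  <
P = 0, Q = 1 ↦ 0  <
P = 1/2, Q = 0 ↦ 1/2  <
P = 1/2, Q = 1/2 ↦ 1/2  <
P = 1/2, Q = 1 ↦ 1/2  <
P = 1, Q = 0 ↦ 1  ≥
P = 1, Q = 1/2 ↦ 1/2  <
P = 1, Q = 1 ↦ 0  <
So 1 of the 9 assignments meets the threshold.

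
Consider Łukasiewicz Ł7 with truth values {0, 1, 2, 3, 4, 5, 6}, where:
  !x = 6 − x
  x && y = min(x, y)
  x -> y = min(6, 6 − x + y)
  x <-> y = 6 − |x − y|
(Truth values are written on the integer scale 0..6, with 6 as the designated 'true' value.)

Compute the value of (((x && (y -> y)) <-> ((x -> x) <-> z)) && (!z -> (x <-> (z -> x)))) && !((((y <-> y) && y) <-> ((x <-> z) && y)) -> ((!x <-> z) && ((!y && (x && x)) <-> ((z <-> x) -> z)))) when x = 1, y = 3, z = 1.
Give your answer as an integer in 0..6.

y -> y = 3 -> 3 = 6
x && (y -> y) = 1 && 6 = 1
x -> x = 1 -> 1 = 6
(x -> x) <-> z = 6 <-> 1 = 1
(x && (y -> y)) <-> ((x -> x) <-> z) = 1 <-> 1 = 6
!z = !1 = 5
z -> x = 1 -> 1 = 6
x <-> (z -> x) = 1 <-> 6 = 1
!z -> (x <-> (z -> x)) = 5 -> 1 = 2
((x && (y -> y)) <-> ((x -> x) <-> z)) && (!z -> (x <-> (z -> x))) = 6 && 2 = 2
y <-> y = 3 <-> 3 = 6
(y <-> y) && y = 6 && 3 = 3
x <-> z = 1 <-> 1 = 6
(x <-> z) && y = 6 && 3 = 3
((y <-> y) && y) <-> ((x <-> z) && y) = 3 <-> 3 = 6
!x = !1 = 5
!x <-> z = 5 <-> 1 = 2
!y = !3 = 3
x && x = 1 && 1 = 1
!y && (x && x) = 3 && 1 = 1
z <-> x = 1 <-> 1 = 6
(z <-> x) -> z = 6 -> 1 = 1
(!y && (x && x)) <-> ((z <-> x) -> z) = 1 <-> 1 = 6
(!x <-> z) && ((!y && (x && x)) <-> ((z <-> x) -> z)) = 2 && 6 = 2
(((y <-> y) && y) <-> ((x <-> z) && y)) -> ((!x <-> z) && ((!y && (x && x)) <-> ((z <-> x) -> z))) = 6 -> 2 = 2
!((((y <-> y) && y) <-> ((x <-> z) && y)) -> ((!x <-> z) && ((!y && (x && x)) <-> ((z <-> x) -> z)))) = !2 = 4
(((x && (y -> y)) <-> ((x -> x) <-> z)) && (!z -> (x <-> (z -> x)))) && !((((y <-> y) && y) <-> ((x <-> z) && y)) -> ((!x <-> z) && ((!y && (x && x)) <-> ((z <-> x) -> z)))) = 2 && 4 = 2

2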